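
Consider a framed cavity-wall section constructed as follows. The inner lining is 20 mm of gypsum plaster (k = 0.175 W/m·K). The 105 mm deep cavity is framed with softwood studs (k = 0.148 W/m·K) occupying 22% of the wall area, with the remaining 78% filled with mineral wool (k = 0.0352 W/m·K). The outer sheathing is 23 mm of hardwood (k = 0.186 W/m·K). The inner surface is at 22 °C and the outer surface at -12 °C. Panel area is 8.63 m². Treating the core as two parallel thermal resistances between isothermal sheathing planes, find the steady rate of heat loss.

Q ≈ 148 W

Sheathing layers in series; stud and cavity paths in parallel between them.
R_inner = 0.02/(0.175×8.63) = 0.01324 K/W
R_stud  = 0.105/(0.148×0.22×8.63) = 0.3737 K/W
R_cav   = 0.105/(0.0352×0.78×8.63) = 0.4431 K/W
1/R_core = 1/R_stud + 1/R_cav → R_core = 0.2027 K/W
R_outer = 0.023/(0.186×8.63) = 0.01433 K/W
R_total = 0.2303 K/W
Q = ΔT/R_total = 34/0.2303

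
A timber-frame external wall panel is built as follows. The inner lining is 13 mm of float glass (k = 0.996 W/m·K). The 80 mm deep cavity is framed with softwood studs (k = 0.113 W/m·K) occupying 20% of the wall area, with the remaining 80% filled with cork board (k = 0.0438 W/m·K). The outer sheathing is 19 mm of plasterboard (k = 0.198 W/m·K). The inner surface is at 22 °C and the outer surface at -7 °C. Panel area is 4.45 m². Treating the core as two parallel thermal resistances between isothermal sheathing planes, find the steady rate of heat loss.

Sheathing layers in series; stud and cavity paths in parallel between them.
R_inner = 0.013/(0.996×4.45) = 0.002933 K/W
R_stud  = 0.08/(0.113×0.2×4.45) = 0.7955 K/W
R_cav   = 0.08/(0.0438×0.8×4.45) = 0.5131 K/W
1/R_core = 1/R_stud + 1/R_cav → R_core = 0.3119 K/W
R_outer = 0.019/(0.198×4.45) = 0.02156 K/W
R_total = 0.3364 K/W
Q = ΔT/R_total = 29/0.3364

Q ≈ 86.2 W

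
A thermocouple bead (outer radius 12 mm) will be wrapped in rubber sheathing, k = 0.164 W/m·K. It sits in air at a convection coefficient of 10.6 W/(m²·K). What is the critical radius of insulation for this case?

For a sphere r_cr = 2k/h = 2×0.164/10.6
r_cr = 30.9 mm; since the bare radius (12 mm) is below r_cr, adding a thin layer of insulation will *increase* heat loss.

r_cr ≈ 30.9 mm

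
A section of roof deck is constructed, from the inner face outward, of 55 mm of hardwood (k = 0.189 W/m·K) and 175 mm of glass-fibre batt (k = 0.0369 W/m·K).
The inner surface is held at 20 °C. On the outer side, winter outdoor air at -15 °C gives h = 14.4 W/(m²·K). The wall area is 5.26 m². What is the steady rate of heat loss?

Thermal resistances in series:
R_hardwood = L/(kA) = 0.055/(0.189×5.26) = 0.05532 K/W
R_glass-fibre batt = L/(kA) = 0.175/(0.0369×5.26) = 0.9016 K/W
R_outer film = 1/(h_o·A) = 1/(14.4×5.26) = 0.0132 K/W
R_total = 0.9702 K/W
Q = ΔT / R_total = 35 / 0.9702

Q ≈ 36.1 W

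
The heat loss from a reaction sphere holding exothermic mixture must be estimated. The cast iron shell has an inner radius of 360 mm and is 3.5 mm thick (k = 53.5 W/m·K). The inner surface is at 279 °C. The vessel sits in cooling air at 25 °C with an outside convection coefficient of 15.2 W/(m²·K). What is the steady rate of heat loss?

Spherical conduction: R = (1/r_in − 1/r_out)/(4πk) per layer; series-sum.
R_cast iron shell = (1/0.36 − 1/0.3635)/(4π×53.5) = 3.978×10^-5 K/W
R_outer film = 1/(h·4πr_o²) = 1/(15.2×4π×0.3635²) = 0.03962 K/W
R_total = 0.03966 K/W
Q = ΔT/R_total = 254/0.03966

Q ≈ 6400 W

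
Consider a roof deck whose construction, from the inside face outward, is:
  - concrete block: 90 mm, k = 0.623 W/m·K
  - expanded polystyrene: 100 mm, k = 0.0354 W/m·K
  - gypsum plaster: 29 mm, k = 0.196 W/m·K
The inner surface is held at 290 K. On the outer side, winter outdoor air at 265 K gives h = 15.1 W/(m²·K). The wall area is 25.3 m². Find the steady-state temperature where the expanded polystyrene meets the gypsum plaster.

T ≈ 267 K

Thermal resistances in series:
R_concrete block = L/(kA) = 0.09/(0.623×25.3) = 0.00571 K/W
R_expanded polystyrene = L/(kA) = 0.1/(0.0354×25.3) = 0.1117 K/W
R_gypsum plaster = L/(kA) = 0.029/(0.196×25.3) = 0.005848 K/W
R_outer film = 1/(h_o·A) = 1/(15.1×25.3) = 0.002618 K/W
R_total = 0.1258 K/W;  Q = ΔT/R_total = 25/0.1258 = 198.7 W
T_interface = T_inner − Q·ΣR(inner→interface) = 290 − 199×0.1174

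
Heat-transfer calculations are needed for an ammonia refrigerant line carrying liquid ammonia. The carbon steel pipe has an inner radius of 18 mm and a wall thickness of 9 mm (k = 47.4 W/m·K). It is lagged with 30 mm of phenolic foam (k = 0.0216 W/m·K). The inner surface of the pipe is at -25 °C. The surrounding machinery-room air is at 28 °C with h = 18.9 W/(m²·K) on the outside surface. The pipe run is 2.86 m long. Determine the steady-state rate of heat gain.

For a radial system each layer contributes R = ln(r_out/r_in)/(2πkL); films add R = 1/(hA).
R_carbon steel pipe wall = ln(27/18)/(2π×47.4×2.86) = 4.76×10^-4 K/W
R_phenolic foam = ln(57/27)/(2π×0.0216×2.86) = 1.925 K/W
R_outer film = 1/(h_o·2πr_oL) = 1/(18.9×2π×0.057×2.86) = 0.05166 K/W
R_total = 1.977 K/W
Q = ΔT/R_total = 53/1.977

Q ≈ 26.8 W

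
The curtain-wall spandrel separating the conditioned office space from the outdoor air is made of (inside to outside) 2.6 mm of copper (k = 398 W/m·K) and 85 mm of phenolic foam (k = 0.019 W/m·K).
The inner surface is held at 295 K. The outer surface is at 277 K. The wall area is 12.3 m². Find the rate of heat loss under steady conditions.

Q ≈ 49.5 W

Series thermal resistances:
R_copper = L/(kA) = 0.0026/(398×12.3) = 5.311×10^-7 K/W
R_phenolic foam = L/(kA) = 0.085/(0.019×12.3) = 0.3637 K/W
R_total = 0.3637 K/W
Q = ΔT / R_total = 18 / 0.3637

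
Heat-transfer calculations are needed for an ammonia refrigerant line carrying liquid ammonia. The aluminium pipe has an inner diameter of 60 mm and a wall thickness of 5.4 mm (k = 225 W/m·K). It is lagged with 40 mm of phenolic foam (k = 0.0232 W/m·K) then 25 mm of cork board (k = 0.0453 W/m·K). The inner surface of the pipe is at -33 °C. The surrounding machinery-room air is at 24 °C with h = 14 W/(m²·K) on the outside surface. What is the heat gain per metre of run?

Radial resistances (cylindrical: R_cond = ln(r_o/r_i)/(2πkL), R_conv = 1/(h·2πrL)):
R_aluminium pipe wall = ln(35.4/30)/(2π×225×1) = 1.171×10^-4 K/W
R_phenolic foam = ln(75.4/35.4)/(2π×0.0232×1) = 5.187 K/W
R_cork board = ln(100.4/75.4)/(2π×0.0453×1) = 1.006 K/W
R_outer film = 1/(h_o·2πr_oL) = 1/(14×2π×0.1004×1) = 0.1132 K/W
R_total = 6.306 K/W
Q = ΔT/R_total = 57/6.306

q′ ≈ 9.04 W/m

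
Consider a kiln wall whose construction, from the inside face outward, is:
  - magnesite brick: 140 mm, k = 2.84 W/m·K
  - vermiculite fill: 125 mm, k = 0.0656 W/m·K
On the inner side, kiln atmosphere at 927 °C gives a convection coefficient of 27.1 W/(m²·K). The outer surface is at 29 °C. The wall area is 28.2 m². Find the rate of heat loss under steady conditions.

Model the wall as resistances in series:
R_inner film = 1/(h_i·A) = 1/(27.1×28.2) = 0.001309 K/W
R_magnesite brick = L/(kA) = 0.14/(2.84×28.2) = 0.001748 K/W
R_vermiculite fill = L/(kA) = 0.125/(0.0656×28.2) = 0.06757 K/W
R_total = 0.07063 K/W
Q = ΔT / R_total = 898 / 0.07063

Q ≈ 12700 W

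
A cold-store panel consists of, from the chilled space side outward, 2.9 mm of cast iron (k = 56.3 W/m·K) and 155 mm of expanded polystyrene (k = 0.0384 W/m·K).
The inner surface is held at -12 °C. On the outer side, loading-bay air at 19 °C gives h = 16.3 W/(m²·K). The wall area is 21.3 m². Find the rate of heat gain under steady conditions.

Q ≈ 161 W

Thermal resistances in series:
R_cast iron = L/(kA) = 0.0029/(56.3×21.3) = 2.418×10^-6 K/W
R_expanded polystyrene = L/(kA) = 0.155/(0.0384×21.3) = 0.1895 K/W
R_outer film = 1/(h_o·A) = 1/(16.3×21.3) = 0.00288 K/W
R_total = 0.1924 K/W
Q = ΔT / R_total = 31 / 0.1924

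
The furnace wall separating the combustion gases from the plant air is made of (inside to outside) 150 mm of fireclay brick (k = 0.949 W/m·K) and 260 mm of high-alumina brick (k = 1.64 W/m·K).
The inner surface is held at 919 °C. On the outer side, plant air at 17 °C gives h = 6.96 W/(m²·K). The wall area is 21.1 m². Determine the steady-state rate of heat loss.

Q ≈ 41300 W

Using the resistance-network approach (series):
R_fireclay brick = L/(kA) = 0.15/(0.949×21.1) = 0.007491 K/W
R_high-alumina brick = L/(kA) = 0.26/(1.64×21.1) = 0.007514 K/W
R_outer film = 1/(h_o·A) = 1/(6.96×21.1) = 0.006809 K/W
R_total = 0.02181 K/W
Q = ΔT / R_total = 902 / 0.02181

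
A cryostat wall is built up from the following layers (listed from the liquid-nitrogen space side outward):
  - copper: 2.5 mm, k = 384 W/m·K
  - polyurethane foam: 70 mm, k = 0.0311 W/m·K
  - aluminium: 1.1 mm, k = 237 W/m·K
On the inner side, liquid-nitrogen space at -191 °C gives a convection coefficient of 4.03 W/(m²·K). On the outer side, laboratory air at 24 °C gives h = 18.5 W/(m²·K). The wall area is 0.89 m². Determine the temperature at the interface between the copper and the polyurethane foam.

Series thermal resistances:
R_inner film = 1/(h_i·A) = 1/(4.03×0.89) = 0.2788 K/W
R_copper = L/(kA) = 0.0025/(384×0.89) = 7.315×10^-6 K/W
R_polyurethane foam = L/(kA) = 0.07/(0.0311×0.89) = 2.529 K/W
R_aluminium = L/(kA) = 0.0011/(237×0.89) = 5.215×10^-6 K/W
R_outer film = 1/(h_o·A) = 1/(18.5×0.89) = 0.06073 K/W
R_total = 2.869 K/W;  Q = ΔT/R_total = 215/2.869 = 74.95 W
T_interface = T_inner + Q·ΣR(inner→interface) = -191 + 75×0.2788

T ≈ -170 °C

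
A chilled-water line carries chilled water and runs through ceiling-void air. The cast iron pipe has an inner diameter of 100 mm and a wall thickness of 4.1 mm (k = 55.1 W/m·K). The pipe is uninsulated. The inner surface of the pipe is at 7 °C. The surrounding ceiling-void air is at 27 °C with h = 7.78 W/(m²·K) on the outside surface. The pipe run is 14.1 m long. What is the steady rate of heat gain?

Q ≈ 745 W

Per-layer cylindrical resistances, series-summed:
R_cast iron pipe wall = ln(54.1/50)/(2π×55.1×14.1) = 1.614×10^-5 K/W
R_outer film = 1/(h_o·2πr_oL) = 1/(7.78×2π×0.0541×14.1) = 0.02682 K/W
R_total = 0.02683 K/W
Q = ΔT/R_total = 20/0.02683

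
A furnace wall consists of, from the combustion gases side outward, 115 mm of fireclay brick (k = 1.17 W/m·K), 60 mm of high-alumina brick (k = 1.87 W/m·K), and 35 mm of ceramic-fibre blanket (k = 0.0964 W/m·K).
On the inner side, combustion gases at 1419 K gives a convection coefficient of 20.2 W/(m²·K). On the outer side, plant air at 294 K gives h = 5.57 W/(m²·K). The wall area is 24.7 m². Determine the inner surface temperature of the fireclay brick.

T ≈ 1340 K

Using the resistance-network approach (series):
R_inner film = 1/(h_i·A) = 1/(20.2×24.7) = 0.002004 K/W
R_fireclay brick = L/(kA) = 0.115/(1.17×24.7) = 0.003979 K/W
R_high-alumina brick = L/(kA) = 0.06/(1.87×24.7) = 0.001299 K/W
R_ceramic-fibre blanket = L/(kA) = 0.035/(0.0964×24.7) = 0.0147 K/W
R_outer film = 1/(h_o·A) = 1/(5.57×24.7) = 0.007269 K/W
R_total = 0.02925 K/W;  Q = ΔT/R_total = 1125/0.02925 = 38460 W
T_interface = T_inner − Q·ΣR(inner→interface) = 1419 − 38500×0.002004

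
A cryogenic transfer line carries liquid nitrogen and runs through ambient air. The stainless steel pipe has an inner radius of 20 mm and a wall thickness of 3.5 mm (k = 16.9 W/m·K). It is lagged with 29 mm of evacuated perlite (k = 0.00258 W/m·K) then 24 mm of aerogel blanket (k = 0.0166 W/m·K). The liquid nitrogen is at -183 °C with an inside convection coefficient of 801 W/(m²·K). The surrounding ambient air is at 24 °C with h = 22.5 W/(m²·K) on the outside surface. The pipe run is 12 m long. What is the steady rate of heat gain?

Treating each annulus and film as a series resistance:
R_inner film = 1/(h_i·2πr₁L) = 1/(801×2π×0.02×12) = 8.279×10^-4 K/W
R_stainless steel pipe wall = ln(23.5/20)/(2π×16.9×12) = 1.266×10^-4 K/W
R_evacuated perlite = ln(52.5/23.5)/(2π×0.00258×12) = 4.132 K/W
R_aerogel blanket = ln(76.5/52.5)/(2π×0.0166×12) = 0.3008 K/W
R_outer film = 1/(h_o·2πr_oL) = 1/(22.5×2π×0.0765×12) = 0.007705 K/W
R_total = 4.442 K/W
Q = ΔT/R_total = 207/4.442

Q ≈ 46.6 W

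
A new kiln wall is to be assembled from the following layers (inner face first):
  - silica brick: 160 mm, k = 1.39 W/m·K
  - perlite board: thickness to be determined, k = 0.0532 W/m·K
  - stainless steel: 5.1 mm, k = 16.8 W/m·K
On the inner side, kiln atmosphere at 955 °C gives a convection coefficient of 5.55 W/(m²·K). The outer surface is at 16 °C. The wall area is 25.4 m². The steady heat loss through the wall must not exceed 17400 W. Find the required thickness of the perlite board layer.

Series thermal resistances:
R_inner film = 1/(h_i·A) = 1/(5.55×25.4) = 0.007094 K/W
R_silica brick = L/(kA) = 0.16/(1.39×25.4) = 0.004532 K/W
R_stainless steel = L/(kA) = 0.0051/(16.8×25.4) = 1.195×10^-5 K/W
Sum of the known resistances R_other = 0.01164 K/W
Required total resistance R_tot = ΔT/Q_allow = 939/17400 = 0.05397 K/W
R_perlite board = R_tot − R_other = 0.04233 K/W
L = R·k·A = 0.04233×0.0532×25.4

L ≈ 57.2 mm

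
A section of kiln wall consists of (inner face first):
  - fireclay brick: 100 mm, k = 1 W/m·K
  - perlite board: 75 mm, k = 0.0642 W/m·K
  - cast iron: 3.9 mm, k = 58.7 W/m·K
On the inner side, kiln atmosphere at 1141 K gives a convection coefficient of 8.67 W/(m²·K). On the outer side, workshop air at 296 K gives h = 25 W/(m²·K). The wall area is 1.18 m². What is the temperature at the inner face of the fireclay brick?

T ≈ 1070 K

Series thermal resistances:
R_inner film = 1/(h_i·A) = 1/(8.67×1.18) = 0.09775 K/W
R_fireclay brick = L/(kA) = 0.1/(1×1.18) = 0.08475 K/W
R_perlite board = L/(kA) = 0.075/(0.0642×1.18) = 0.99 K/W
R_cast iron = L/(kA) = 0.0039/(58.7×1.18) = 5.63×10^-5 K/W
R_outer film = 1/(h_o·A) = 1/(25×1.18) = 0.0339 K/W
R_total = 1.206 K/W;  Q = ΔT/R_total = 845/1.206 = 700.4 W
T_interface = T_inner − Q·ΣR(inner→interface) = 1141 − 700×0.09775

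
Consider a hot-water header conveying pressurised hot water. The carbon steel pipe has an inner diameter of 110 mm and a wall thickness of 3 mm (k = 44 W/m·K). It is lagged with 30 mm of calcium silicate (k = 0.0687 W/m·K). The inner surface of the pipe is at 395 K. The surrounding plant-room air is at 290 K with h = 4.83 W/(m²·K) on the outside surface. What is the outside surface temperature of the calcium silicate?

T ≈ 319 K

Treating each annulus and film as a series resistance:
R_carbon steel pipe wall = ln(58/55)/(2π×44×1) = 1.921×10^-4 K/W
R_calcium silicate = ln(88/58)/(2π×0.0687×1) = 0.9658 K/W
R_outer film = 1/(h_o·2πr_oL) = 1/(4.83×2π×0.088×1) = 0.3744 K/W
R_total = 1.34 K/W
Q = ΔT/R_total = 105/1.34
Q = 78.3 W/m
T_interface = T_inner − Q·ΣR(inner→interface) = 395 − 78.3×0.966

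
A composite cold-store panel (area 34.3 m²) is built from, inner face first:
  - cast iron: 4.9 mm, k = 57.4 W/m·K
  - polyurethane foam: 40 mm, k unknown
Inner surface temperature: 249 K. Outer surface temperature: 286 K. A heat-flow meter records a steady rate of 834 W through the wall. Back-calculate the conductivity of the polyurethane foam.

k ≈ 0.0263 W/(m·K)

Treating each layer as a thermal resistance in series:
R_cast iron = L/(kA) = 0.0049/(57.4×34.3) = 2.489×10^-6 K/W
Sum of known resistances R_other = 2.489×10^-6 K/W
Total R = ΔT/Q = 37/834 = 0.04436 K/W
R_polyurethane foam = R_total − R_other = 0.04436 K/W
k = L/(R·A) = 0.04/(0.04436×34.3)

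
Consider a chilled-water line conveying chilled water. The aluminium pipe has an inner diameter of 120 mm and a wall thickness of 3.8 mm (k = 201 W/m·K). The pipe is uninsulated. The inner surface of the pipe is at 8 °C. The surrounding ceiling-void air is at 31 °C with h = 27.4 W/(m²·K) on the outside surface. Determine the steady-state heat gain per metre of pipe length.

Radial resistances (cylindrical: R_cond = ln(r_o/r_i)/(2πkL), R_conv = 1/(h·2πrL)):
R_aluminium pipe wall = ln(63.8/60)/(2π×201×1) = 4.862×10^-5 K/W
R_outer film = 1/(h_o·2πr_oL) = 1/(27.4×2π×0.0638×1) = 0.09104 K/W
R_total = 0.09109 K/W
Q = ΔT/R_total = 23/0.09109

q′ ≈ 252 W/m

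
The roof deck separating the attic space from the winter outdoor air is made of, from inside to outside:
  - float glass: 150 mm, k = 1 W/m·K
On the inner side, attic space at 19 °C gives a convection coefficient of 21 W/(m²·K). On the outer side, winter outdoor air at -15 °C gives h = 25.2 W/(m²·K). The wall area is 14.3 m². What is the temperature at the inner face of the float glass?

Model the wall as resistances in series:
R_inner film = 1/(h_i·A) = 1/(21×14.3) = 0.00333 K/W
R_float glass = L/(kA) = 0.15/(1×14.3) = 0.01049 K/W
R_outer film = 1/(h_o·A) = 1/(25.2×14.3) = 0.002775 K/W
R_total = 0.01659 K/W;  Q = ΔT/R_total = 34/0.01659 = 2049 W
T_interface = T_inner − Q·ΣR(inner→interface) = 19 − 2050×0.00333

T ≈ 12.2 °C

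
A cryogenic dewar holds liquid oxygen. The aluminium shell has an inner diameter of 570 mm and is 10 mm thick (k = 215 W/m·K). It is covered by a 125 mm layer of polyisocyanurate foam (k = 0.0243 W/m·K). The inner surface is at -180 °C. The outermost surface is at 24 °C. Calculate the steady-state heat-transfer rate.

Q ≈ 61.7 W

Each spherical layer contributes R = (1/r_i − 1/r_o)/(4πk):
R_aluminium shell = (1/0.285 − 1/0.295)/(4π×215) = 4.402×10^-5 K/W
R_polyisocyanurate foam = (1/0.295 − 1/0.42)/(4π×0.0243) = 3.304 K/W
R_total = 3.304 K/W
Q = ΔT/R_total = 204/3.304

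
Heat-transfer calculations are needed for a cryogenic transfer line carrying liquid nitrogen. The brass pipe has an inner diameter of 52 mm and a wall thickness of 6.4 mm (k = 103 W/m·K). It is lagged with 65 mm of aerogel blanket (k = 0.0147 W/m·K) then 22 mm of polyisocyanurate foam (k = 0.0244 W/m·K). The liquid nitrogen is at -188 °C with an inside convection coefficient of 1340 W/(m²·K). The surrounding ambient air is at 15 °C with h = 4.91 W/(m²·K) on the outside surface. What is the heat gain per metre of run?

Cylindrical conduction, so R = ln(r₂/r₁)/(2πkL) per layer, in series:
R_inner film = 1/(h_i·2πr₁L) = 1/(1340×2π×0.026×1) = 0.004568 K/W
R_brass pipe wall = ln(32.4/26)/(2π×103×1) = 3.4×10^-4 K/W
R_aerogel blanket = ln(97.4/32.4)/(2π×0.0147×1) = 11.92 K/W
R_polyisocyanurate foam = ln(119.4/97.4)/(2π×0.0244×1) = 1.328 K/W
R_outer film = 1/(h_o·2πr_oL) = 1/(4.91×2π×0.1194×1) = 0.2715 K/W
R_total = 13.52 K/W
Q = ΔT/R_total = 203/13.52

q′ ≈ 15 W/m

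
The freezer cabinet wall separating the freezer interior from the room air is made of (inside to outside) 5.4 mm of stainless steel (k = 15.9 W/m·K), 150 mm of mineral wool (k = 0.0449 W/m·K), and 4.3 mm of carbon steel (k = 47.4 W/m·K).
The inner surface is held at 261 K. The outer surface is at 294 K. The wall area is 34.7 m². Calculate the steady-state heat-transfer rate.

Series thermal resistances:
R_stainless steel = L/(kA) = 0.0054/(15.9×34.7) = 9.787×10^-6 K/W
R_mineral wool = L/(kA) = 0.15/(0.0449×34.7) = 0.09628 K/W
R_carbon steel = L/(kA) = 0.0043/(47.4×34.7) = 2.614×10^-6 K/W
R_total = 0.09629 K/W
Q = ΔT / R_total = 33 / 0.09629

Q ≈ 343 W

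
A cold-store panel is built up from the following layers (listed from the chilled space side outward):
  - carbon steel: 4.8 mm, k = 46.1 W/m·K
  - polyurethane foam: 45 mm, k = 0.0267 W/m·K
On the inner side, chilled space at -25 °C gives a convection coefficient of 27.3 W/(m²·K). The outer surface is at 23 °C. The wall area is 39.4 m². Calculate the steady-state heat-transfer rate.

Q ≈ 1100 W

Treating each layer as a thermal resistance in series:
R_inner film = 1/(h_i·A) = 1/(27.3×39.4) = 9.297×10^-4 K/W
R_carbon steel = L/(kA) = 0.0048/(46.1×39.4) = 2.643×10^-6 K/W
R_polyurethane foam = L/(kA) = 0.045/(0.0267×39.4) = 0.04278 K/W
R_total = 0.04371 K/W
Q = ΔT / R_total = 48 / 0.04371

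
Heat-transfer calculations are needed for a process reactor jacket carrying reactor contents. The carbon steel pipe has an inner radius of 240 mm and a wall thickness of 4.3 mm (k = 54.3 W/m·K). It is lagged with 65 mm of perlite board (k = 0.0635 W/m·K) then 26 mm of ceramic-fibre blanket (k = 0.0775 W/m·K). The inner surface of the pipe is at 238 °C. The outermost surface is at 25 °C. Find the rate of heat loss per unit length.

Per-layer cylindrical resistances, series-summed:
R_carbon steel pipe wall = ln(244.3/240)/(2π×54.3×1) = 5.205×10^-5 K/W
R_perlite board = ln(309.3/244.3)/(2π×0.0635×1) = 0.5913 K/W
R_ceramic-fibre blanket = ln(335.3/309.3)/(2π×0.0775×1) = 0.1658 K/W
R_total = 0.7571 K/W
Q = ΔT/R_total = 213/0.7571

q′ ≈ 281 W/m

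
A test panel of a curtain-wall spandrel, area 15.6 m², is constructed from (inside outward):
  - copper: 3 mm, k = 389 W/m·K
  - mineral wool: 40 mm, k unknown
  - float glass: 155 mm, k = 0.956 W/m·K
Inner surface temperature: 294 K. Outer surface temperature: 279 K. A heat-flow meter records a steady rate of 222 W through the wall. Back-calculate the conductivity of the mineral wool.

Thermal resistances in series:
R_copper = L/(kA) = 0.003/(389×15.6) = 4.944×10^-7 K/W
R_float glass = L/(kA) = 0.155/(0.956×15.6) = 0.01039 K/W
Sum of known resistances R_other = 0.01039 K/W
Total R = ΔT/Q = 15/222 = 0.06757 K/W
R_mineral wool = R_total − R_other = 0.05717 K/W
k = L/(R·A) = 0.04/(0.05717×15.6)

k ≈ 0.0448 W/(m·K)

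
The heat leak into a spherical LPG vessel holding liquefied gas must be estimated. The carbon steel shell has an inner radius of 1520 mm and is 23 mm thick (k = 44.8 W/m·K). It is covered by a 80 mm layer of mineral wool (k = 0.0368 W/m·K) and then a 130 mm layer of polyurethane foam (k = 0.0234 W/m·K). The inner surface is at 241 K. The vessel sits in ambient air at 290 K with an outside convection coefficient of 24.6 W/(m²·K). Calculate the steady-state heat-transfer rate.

Radial (spherical) resistances in series:
R_carbon steel shell = (1/1.52 − 1/1.543)/(4π×44.8) = 1.742×10^-5 K/W
R_mineral wool = (1/1.543 − 1/1.623)/(4π×0.0368) = 0.06908 K/W
R_polyurethane foam = (1/1.623 − 1/1.753)/(4π×0.0234) = 0.1554 K/W
R_outer film = 1/(h·4πr_o²) = 1/(24.6×4π×1.753²) = 0.001053 K/W
R_total = 0.2255 K/W
Q = ΔT/R_total = 49/0.2255

Q ≈ 217 W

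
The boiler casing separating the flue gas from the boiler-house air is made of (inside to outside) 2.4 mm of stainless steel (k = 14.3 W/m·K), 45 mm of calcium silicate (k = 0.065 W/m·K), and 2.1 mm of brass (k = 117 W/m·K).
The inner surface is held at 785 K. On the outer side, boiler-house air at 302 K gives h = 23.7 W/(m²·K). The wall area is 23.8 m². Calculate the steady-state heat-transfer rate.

Q ≈ 15600 W

Series thermal resistances:
R_stainless steel = L/(kA) = 0.0024/(14.3×23.8) = 7.052×10^-6 K/W
R_calcium silicate = L/(kA) = 0.045/(0.065×23.8) = 0.02909 K/W
R_brass = L/(kA) = 0.0021/(117×23.8) = 7.541×10^-7 K/W
R_outer film = 1/(h_o·A) = 1/(23.7×23.8) = 0.001773 K/W
R_total = 0.03087 K/W
Q = ΔT / R_total = 483 / 0.03087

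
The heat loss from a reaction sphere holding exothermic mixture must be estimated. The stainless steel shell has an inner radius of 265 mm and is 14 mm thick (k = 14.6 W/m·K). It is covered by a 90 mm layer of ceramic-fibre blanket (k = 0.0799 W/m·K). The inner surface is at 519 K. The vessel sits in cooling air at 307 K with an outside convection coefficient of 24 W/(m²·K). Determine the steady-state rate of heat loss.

For a spherical shell R = (1/r₁ − 1/r₂)/(4πk); film R = 1/(h·4πr²). In series:
R_stainless steel shell = (1/0.265 − 1/0.279)/(4π×14.6) = 0.001032 K/W
R_ceramic-fibre blanket = (1/0.279 − 1/0.369)/(4π×0.0799) = 0.8707 K/W
R_outer film = 1/(h·4πr_o²) = 1/(24×4π×0.369²) = 0.02435 K/W
R_total = 0.8961 K/W
Q = ΔT/R_total = 212/0.8961

Q ≈ 237 W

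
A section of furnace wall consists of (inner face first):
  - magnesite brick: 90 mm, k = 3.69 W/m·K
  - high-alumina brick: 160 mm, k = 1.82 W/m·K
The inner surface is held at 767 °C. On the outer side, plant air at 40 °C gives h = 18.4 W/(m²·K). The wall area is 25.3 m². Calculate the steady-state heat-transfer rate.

Thermal resistances in series:
R_magnesite brick = L/(kA) = 0.09/(3.69×25.3) = 9.64×10^-4 K/W
R_high-alumina brick = L/(kA) = 0.16/(1.82×25.3) = 0.003475 K/W
R_outer film = 1/(h_o·A) = 1/(18.4×25.3) = 0.002148 K/W
R_total = 0.006587 K/W
Q = ΔT / R_total = 727 / 0.006587

Q ≈ 110000 W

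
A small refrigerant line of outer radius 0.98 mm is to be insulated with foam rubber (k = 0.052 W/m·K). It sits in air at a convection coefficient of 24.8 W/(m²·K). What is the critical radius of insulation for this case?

For a cylinder r_cr = k/h = 0.052/24.8
r_cr = 2.1 mm; since the bare radius (0.98 mm) is below r_cr, adding a thin layer of insulation will *increase* heat loss.

r_cr ≈ 2.1 mm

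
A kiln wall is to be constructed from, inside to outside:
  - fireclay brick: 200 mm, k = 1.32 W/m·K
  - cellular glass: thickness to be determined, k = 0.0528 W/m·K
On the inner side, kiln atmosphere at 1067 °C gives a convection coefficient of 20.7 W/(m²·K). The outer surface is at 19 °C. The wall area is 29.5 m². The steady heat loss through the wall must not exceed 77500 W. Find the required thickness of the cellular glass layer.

Model the wall as resistances in series:
R_inner film = 1/(h_i·A) = 1/(20.7×29.5) = 0.001638 K/W
R_fireclay brick = L/(kA) = 0.2/(1.32×29.5) = 0.005136 K/W
Sum of the known resistances R_other = 0.006774 K/W
Required total resistance R_tot = ΔT/Q_allow = 1048/77500 = 0.01352 K/W
R_cellular glass = R_tot − R_other = 0.006749 K/W
L = R·k·A = 0.006749×0.0528×29.5

L ≈ 10.5 mm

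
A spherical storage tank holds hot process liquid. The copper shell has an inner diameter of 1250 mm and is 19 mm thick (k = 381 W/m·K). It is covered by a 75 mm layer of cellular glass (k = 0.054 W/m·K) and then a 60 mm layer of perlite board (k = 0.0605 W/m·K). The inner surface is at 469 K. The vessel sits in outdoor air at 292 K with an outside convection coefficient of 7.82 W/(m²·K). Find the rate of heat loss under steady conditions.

Q ≈ 447 W

Radial (spherical) resistances in series:
R_copper shell = (1/0.625 − 1/0.644)/(4π×381) = 9.859×10^-6 K/W
R_cellular glass = (1/0.644 − 1/0.719)/(4π×0.054) = 0.2387 K/W
R_perlite board = (1/0.719 − 1/0.779)/(4π×0.0605) = 0.1409 K/W
R_outer film = 1/(h·4πr_o²) = 1/(7.82×4π×0.779²) = 0.01677 K/W
R_total = 0.3964 K/W
Q = ΔT/R_total = 177/0.3964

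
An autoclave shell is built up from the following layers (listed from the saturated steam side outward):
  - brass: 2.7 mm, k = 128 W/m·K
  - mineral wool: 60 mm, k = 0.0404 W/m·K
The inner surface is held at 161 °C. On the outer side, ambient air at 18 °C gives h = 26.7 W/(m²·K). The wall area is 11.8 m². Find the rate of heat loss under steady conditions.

Using the resistance-network approach (series):
R_brass = L/(kA) = 0.0027/(128×11.8) = 1.788×10^-6 K/W
R_mineral wool = L/(kA) = 0.06/(0.0404×11.8) = 0.1259 K/W
R_outer film = 1/(h_o·A) = 1/(26.7×11.8) = 0.003174 K/W
R_total = 0.129 K/W
Q = ΔT / R_total = 143 / 0.129

Q ≈ 1110 W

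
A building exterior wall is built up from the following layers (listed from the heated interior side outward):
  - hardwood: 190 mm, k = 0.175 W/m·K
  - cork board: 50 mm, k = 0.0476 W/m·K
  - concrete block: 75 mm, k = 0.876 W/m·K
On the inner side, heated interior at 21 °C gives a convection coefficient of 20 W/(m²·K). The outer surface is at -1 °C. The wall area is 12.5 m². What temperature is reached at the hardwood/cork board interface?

T ≈ 10 °C

Using the resistance-network approach (series):
R_inner film = 1/(h_i·A) = 1/(20×12.5) = 0.004 K/W
R_hardwood = L/(kA) = 0.19/(0.175×12.5) = 0.08686 K/W
R_cork board = L/(kA) = 0.05/(0.0476×12.5) = 0.08403 K/W
R_concrete block = L/(kA) = 0.075/(0.876×12.5) = 0.006849 K/W
R_total = 0.1817 K/W;  Q = ΔT/R_total = 22/0.1817 = 121.1 W
T_interface = T_inner − Q·ΣR(inner→interface) = 21 − 121×0.09086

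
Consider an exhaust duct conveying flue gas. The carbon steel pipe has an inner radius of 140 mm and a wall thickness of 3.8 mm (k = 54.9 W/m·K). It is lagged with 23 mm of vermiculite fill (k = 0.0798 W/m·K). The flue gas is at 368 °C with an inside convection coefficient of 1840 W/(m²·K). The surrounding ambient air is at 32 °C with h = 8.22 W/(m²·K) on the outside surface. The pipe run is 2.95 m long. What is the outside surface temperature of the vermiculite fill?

Treating each annulus and film as a series resistance:
R_inner film = 1/(h_i·2πr₁L) = 1/(1840×2π×0.14×2.95) = 2.094×10^-4 K/W
R_carbon steel pipe wall = ln(143.8/140)/(2π×54.9×2.95) = 2.632×10^-5 K/W
R_vermiculite fill = ln(166.8/143.8)/(2π×0.0798×2.95) = 0.1003 K/W
R_outer film = 1/(h_o·2πr_oL) = 1/(8.22×2π×0.1668×2.95) = 0.03935 K/W
R_total = 0.1399 K/W
Q = ΔT/R_total = 336/0.1399
Q = 2400 W
T_interface = T_inner − Q·ΣR(inner→interface) = 368 − 2400×0.1005

T ≈ 127 °C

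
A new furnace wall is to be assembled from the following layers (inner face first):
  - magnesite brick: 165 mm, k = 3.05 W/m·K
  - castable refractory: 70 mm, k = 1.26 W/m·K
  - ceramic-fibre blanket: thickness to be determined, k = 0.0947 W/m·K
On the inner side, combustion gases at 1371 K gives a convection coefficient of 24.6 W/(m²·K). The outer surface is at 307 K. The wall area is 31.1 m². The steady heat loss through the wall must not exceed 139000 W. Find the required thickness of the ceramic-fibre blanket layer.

Series thermal resistances:
R_inner film = 1/(h_i·A) = 1/(24.6×31.1) = 0.001307 K/W
R_magnesite brick = L/(kA) = 0.165/(3.05×31.1) = 0.001739 K/W
R_castable refractory = L/(kA) = 0.07/(1.26×31.1) = 0.001786 K/W
Sum of the known resistances R_other = 0.004833 K/W
Required total resistance R_tot = ΔT/Q_allow = 1064/139000 = 0.007655 K/W
R_ceramic-fibre blanket = R_tot − R_other = 0.002822 K/W
L = R·k·A = 0.002822×0.0947×31.1

L ≈ 8.31 mm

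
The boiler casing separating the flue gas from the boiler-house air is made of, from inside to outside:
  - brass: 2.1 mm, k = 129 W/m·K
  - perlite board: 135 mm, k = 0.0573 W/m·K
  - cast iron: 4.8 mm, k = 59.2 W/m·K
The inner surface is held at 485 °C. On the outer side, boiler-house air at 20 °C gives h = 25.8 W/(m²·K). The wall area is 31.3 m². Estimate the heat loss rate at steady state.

Q ≈ 6080 W

Using the resistance-network approach (series):
R_brass = L/(kA) = 0.0021/(129×31.3) = 5.201×10^-7 K/W
R_perlite board = L/(kA) = 0.135/(0.0573×31.3) = 0.07527 K/W
R_cast iron = L/(kA) = 0.0048/(59.2×31.3) = 2.59×10^-6 K/W
R_outer film = 1/(h_o·A) = 1/(25.8×31.3) = 0.001238 K/W
R_total = 0.07651 K/W
Q = ΔT / R_total = 465 / 0.07651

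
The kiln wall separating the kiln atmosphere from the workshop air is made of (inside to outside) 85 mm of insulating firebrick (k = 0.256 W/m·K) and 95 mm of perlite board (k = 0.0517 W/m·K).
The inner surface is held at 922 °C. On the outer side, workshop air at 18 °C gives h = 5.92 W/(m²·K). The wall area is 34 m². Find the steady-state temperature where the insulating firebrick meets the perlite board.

T ≈ 794 °C

Model the wall as resistances in series:
R_insulating firebrick = L/(kA) = 0.085/(0.256×34) = 0.009766 K/W
R_perlite board = L/(kA) = 0.095/(0.0517×34) = 0.05404 K/W
R_outer film = 1/(h_o·A) = 1/(5.92×34) = 0.004968 K/W
R_total = 0.06878 K/W;  Q = ΔT/R_total = 904/0.06878 = 13140 W
T_interface = T_inner − Q·ΣR(inner→interface) = 922 − 13100×0.009766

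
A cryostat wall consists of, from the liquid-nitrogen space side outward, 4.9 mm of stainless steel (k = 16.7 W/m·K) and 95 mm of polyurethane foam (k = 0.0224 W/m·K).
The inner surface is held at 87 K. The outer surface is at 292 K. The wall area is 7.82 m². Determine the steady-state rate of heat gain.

Model the wall as resistances in series:
R_stainless steel = L/(kA) = 0.0049/(16.7×7.82) = 3.752×10^-5 K/W
R_polyurethane foam = L/(kA) = 0.095/(0.0224×7.82) = 0.5423 K/W
R_total = 0.5424 K/W
Q = ΔT / R_total = 205 / 0.5424

Q ≈ 378 W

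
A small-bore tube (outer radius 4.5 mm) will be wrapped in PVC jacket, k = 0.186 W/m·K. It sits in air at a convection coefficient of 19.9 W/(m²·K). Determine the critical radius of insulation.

r_cr ≈ 9.35 mm

For a cylinder r_cr = k/h = 0.186/19.9
r_cr = 9.35 mm; since the bare radius (4.5 mm) is below r_cr, adding a thin layer of insulation will *increase* heat loss.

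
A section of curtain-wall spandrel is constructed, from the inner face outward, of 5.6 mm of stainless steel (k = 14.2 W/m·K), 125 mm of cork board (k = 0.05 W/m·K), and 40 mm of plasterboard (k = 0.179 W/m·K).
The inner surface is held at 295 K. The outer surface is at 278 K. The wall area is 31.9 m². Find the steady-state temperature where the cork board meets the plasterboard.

T ≈ 279 K

Treating each layer as a thermal resistance in series:
R_stainless steel = L/(kA) = 0.0056/(14.2×31.9) = 1.236×10^-5 K/W
R_cork board = L/(kA) = 0.125/(0.05×31.9) = 0.07837 K/W
R_plasterboard = L/(kA) = 0.04/(0.179×31.9) = 0.007005 K/W
R_total = 0.08539 K/W;  Q = ΔT/R_total = 17/0.08539 = 199.1 W
T_interface = T_inner − Q·ΣR(inner→interface) = 295 − 199×0.07838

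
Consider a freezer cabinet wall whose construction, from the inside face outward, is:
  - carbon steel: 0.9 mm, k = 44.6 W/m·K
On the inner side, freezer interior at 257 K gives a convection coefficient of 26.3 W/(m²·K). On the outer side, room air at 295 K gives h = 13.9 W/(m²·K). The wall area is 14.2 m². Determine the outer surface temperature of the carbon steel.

Thermal resistances in series:
R_inner film = 1/(h_i·A) = 1/(26.3×14.2) = 0.002678 K/W
R_carbon steel = L/(kA) = 0.0009/(44.6×14.2) = 1.421×10^-6 K/W
R_outer film = 1/(h_o·A) = 1/(13.9×14.2) = 0.005066 K/W
R_total = 0.007745 K/W;  Q = ΔT/R_total = 38/0.007745 = 4906 W
T_interface = T_inner + Q·ΣR(inner→interface) = 257 + 4910×0.002679

T ≈ 270 K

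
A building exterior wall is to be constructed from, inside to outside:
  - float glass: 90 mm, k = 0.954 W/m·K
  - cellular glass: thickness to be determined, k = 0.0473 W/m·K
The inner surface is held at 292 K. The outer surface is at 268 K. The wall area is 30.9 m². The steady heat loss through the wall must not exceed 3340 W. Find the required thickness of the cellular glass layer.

L ≈ 6.04 mm

Model the wall as resistances in series:
R_float glass = L/(kA) = 0.09/(0.954×30.9) = 0.003053 K/W
Sum of the known resistances R_other = 0.003053 K/W
Required total resistance R_tot = ΔT/Q_allow = 24/3340 = 0.007186 K/W
R_cellular glass = R_tot − R_other = 0.004133 K/W
L = R·k·A = 0.004133×0.0473×30.9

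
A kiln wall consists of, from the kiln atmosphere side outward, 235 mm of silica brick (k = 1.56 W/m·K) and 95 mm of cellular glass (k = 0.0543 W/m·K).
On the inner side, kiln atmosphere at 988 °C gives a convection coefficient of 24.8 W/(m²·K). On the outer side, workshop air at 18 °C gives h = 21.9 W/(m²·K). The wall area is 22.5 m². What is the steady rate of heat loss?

Thermal resistances in series:
R_inner film = 1/(h_i·A) = 1/(24.8×22.5) = 0.001792 K/W
R_silica brick = L/(kA) = 0.235/(1.56×22.5) = 0.006695 K/W
R_cellular glass = L/(kA) = 0.095/(0.0543×22.5) = 0.07776 K/W
R_outer film = 1/(h_o·A) = 1/(21.9×22.5) = 0.002029 K/W
R_total = 0.08827 K/W
Q = ΔT / R_total = 970 / 0.08827

Q ≈ 11000 W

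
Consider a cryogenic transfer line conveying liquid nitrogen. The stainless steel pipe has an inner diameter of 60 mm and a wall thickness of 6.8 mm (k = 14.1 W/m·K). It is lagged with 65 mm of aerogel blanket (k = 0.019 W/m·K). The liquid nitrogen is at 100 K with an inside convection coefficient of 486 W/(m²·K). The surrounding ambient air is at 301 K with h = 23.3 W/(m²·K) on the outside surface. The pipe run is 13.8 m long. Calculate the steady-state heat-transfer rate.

Q ≈ 322 W

Radial resistances (cylindrical: R_cond = ln(r_o/r_i)/(2πkL), R_conv = 1/(h·2πrL)):
R_inner film = 1/(h_i·2πr₁L) = 1/(486×2π×0.03×13.8) = 7.91×10^-4 K/W
R_stainless steel pipe wall = ln(36.8/30)/(2π×14.1×13.8) = 1.671×10^-4 K/W
R_aerogel blanket = ln(101.8/36.8)/(2π×0.019×13.8) = 0.6176 K/W
R_outer film = 1/(h_o·2πr_oL) = 1/(23.3×2π×0.1018×13.8) = 0.004862 K/W
R_total = 0.6234 K/W
Q = ΔT/R_total = 201/0.6234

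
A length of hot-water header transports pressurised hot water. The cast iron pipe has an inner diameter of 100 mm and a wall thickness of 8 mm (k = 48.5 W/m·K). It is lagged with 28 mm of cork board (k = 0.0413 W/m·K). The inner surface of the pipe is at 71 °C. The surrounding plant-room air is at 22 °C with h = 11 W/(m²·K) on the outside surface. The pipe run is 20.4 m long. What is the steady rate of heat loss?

Radial resistances (cylindrical: R_cond = ln(r_o/r_i)/(2πkL), R_conv = 1/(h·2πrL)):
R_cast iron pipe wall = ln(58/50)/(2π×48.5×20.4) = 2.387×10^-5 K/W
R_cork board = ln(86/58)/(2π×0.0413×20.4) = 0.07441 K/W
R_outer film = 1/(h_o·2πr_oL) = 1/(11×2π×0.086×20.4) = 0.008247 K/W
R_total = 0.08268 K/W
Q = ΔT/R_total = 49/0.08268

Q ≈ 593 W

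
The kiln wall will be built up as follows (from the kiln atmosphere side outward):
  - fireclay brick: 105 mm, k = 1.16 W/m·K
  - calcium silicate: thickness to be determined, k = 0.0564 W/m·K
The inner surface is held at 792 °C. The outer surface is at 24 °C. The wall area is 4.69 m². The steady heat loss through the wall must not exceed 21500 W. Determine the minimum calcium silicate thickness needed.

L ≈ 4.34 mm

Treating each layer as a thermal resistance in series:
R_fireclay brick = L/(kA) = 0.105/(1.16×4.69) = 0.0193 K/W
Sum of the known resistances R_other = 0.0193 K/W
Required total resistance R_tot = ΔT/Q_allow = 768/21500 = 0.03572 K/W
R_calcium silicate = R_tot − R_other = 0.01642 K/W
L = R·k·A = 0.01642×0.0564×4.69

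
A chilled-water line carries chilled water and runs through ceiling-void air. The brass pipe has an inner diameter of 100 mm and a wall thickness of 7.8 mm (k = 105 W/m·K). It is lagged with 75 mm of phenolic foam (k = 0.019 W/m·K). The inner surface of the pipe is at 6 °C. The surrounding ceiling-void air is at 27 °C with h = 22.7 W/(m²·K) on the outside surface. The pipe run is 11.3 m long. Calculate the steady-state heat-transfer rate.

Q ≈ 33.8 W

For a radial system each layer contributes R = ln(r_out/r_in)/(2πkL); films add R = 1/(hA).
R_brass pipe wall = ln(57.8/50)/(2π×105×11.3) = 1.945×10^-5 K/W
R_phenolic foam = ln(132.8/57.8)/(2π×0.019×11.3) = 0.6166 K/W
R_outer film = 1/(h_o·2πr_oL) = 1/(22.7×2π×0.1328×11.3) = 0.004672 K/W
R_total = 0.6213 K/W
Q = ΔT/R_total = 21/0.6213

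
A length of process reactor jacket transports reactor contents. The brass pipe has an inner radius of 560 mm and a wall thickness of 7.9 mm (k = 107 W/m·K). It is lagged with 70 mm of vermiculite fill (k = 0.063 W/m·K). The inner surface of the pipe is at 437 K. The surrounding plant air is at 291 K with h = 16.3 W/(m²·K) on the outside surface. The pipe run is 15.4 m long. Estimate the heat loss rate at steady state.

Q ≈ 7280 W

Treating each annulus and film as a series resistance:
R_brass pipe wall = ln(567.9/560)/(2π×107×15.4) = 1.353×10^-6 K/W
R_vermiculite fill = ln(637.9/567.9)/(2π×0.063×15.4) = 0.01907 K/W
R_outer film = 1/(h_o·2πr_oL) = 1/(16.3×2π×0.6379×15.4) = 9.939×10^-4 K/W
R_total = 0.02006 K/W
Q = ΔT/R_total = 146/0.02006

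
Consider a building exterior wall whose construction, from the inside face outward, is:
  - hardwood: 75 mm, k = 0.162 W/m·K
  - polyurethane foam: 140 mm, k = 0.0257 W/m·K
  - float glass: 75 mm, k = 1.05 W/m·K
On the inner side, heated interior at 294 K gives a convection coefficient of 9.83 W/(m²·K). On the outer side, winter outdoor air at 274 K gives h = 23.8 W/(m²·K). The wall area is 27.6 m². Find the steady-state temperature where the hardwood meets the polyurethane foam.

T ≈ 292 K

Series thermal resistances:
R_inner film = 1/(h_i·A) = 1/(9.83×27.6) = 0.003686 K/W
R_hardwood = L/(kA) = 0.075/(0.162×27.6) = 0.01677 K/W
R_polyurethane foam = L/(kA) = 0.14/(0.0257×27.6) = 0.1974 K/W
R_float glass = L/(kA) = 0.075/(1.05×27.6) = 0.002588 K/W
R_outer film = 1/(h_o·A) = 1/(23.8×27.6) = 0.001522 K/W
R_total = 0.2219 K/W;  Q = ΔT/R_total = 20/0.2219 = 90.11 W
T_interface = T_inner − Q·ΣR(inner→interface) = 294 − 90.1×0.02046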